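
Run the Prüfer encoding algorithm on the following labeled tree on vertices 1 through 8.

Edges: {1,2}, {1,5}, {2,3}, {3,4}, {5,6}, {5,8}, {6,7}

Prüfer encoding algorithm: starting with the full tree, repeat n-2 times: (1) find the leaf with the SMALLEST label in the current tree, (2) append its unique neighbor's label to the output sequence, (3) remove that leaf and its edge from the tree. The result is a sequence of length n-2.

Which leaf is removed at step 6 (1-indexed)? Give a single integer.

Step 1: current leaves = {4,7,8}. Remove leaf 4 (neighbor: 3).
Step 2: current leaves = {3,7,8}. Remove leaf 3 (neighbor: 2).
Step 3: current leaves = {2,7,8}. Remove leaf 2 (neighbor: 1).
Step 4: current leaves = {1,7,8}. Remove leaf 1 (neighbor: 5).
Step 5: current leaves = {7,8}. Remove leaf 7 (neighbor: 6).
Step 6: current leaves = {6,8}. Remove leaf 6 (neighbor: 5).

Answer: 6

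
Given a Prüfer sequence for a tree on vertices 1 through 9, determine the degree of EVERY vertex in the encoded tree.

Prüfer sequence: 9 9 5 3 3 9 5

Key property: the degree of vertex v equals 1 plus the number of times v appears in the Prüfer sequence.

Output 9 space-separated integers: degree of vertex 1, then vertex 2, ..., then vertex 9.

p_1 = 9: count[9] becomes 1
p_2 = 9: count[9] becomes 2
p_3 = 5: count[5] becomes 1
p_4 = 3: count[3] becomes 1
p_5 = 3: count[3] becomes 2
p_6 = 9: count[9] becomes 3
p_7 = 5: count[5] becomes 2
Degrees (1 + count): deg[1]=1+0=1, deg[2]=1+0=1, deg[3]=1+2=3, deg[4]=1+0=1, deg[5]=1+2=3, deg[6]=1+0=1, deg[7]=1+0=1, deg[8]=1+0=1, deg[9]=1+3=4

Answer: 1 1 3 1 3 1 1 1 4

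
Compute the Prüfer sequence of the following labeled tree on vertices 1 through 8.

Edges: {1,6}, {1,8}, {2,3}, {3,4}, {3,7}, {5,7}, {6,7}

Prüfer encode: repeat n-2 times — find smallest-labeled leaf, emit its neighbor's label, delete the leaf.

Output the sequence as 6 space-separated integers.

Answer: 3 3 7 7 6 1

Derivation:
Step 1: leaves = {2,4,5,8}. Remove smallest leaf 2, emit neighbor 3.
Step 2: leaves = {4,5,8}. Remove smallest leaf 4, emit neighbor 3.
Step 3: leaves = {3,5,8}. Remove smallest leaf 3, emit neighbor 7.
Step 4: leaves = {5,8}. Remove smallest leaf 5, emit neighbor 7.
Step 5: leaves = {7,8}. Remove smallest leaf 7, emit neighbor 6.
Step 6: leaves = {6,8}. Remove smallest leaf 6, emit neighbor 1.
Done: 2 vertices remain (1, 8). Sequence = [3 3 7 7 6 1]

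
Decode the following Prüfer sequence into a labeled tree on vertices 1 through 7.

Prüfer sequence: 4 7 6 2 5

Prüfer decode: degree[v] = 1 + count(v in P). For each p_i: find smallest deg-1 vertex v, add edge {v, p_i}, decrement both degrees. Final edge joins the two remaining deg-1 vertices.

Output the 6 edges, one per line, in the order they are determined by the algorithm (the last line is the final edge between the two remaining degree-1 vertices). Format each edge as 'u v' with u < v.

Answer: 1 4
3 7
4 6
2 6
2 5
5 7

Derivation:
Initial degrees: {1:1, 2:2, 3:1, 4:2, 5:2, 6:2, 7:2}
Step 1: smallest deg-1 vertex = 1, p_1 = 4. Add edge {1,4}. Now deg[1]=0, deg[4]=1.
Step 2: smallest deg-1 vertex = 3, p_2 = 7. Add edge {3,7}. Now deg[3]=0, deg[7]=1.
Step 3: smallest deg-1 vertex = 4, p_3 = 6. Add edge {4,6}. Now deg[4]=0, deg[6]=1.
Step 4: smallest deg-1 vertex = 6, p_4 = 2. Add edge {2,6}. Now deg[6]=0, deg[2]=1.
Step 5: smallest deg-1 vertex = 2, p_5 = 5. Add edge {2,5}. Now deg[2]=0, deg[5]=1.
Final: two remaining deg-1 vertices are 5, 7. Add edge {5,7}.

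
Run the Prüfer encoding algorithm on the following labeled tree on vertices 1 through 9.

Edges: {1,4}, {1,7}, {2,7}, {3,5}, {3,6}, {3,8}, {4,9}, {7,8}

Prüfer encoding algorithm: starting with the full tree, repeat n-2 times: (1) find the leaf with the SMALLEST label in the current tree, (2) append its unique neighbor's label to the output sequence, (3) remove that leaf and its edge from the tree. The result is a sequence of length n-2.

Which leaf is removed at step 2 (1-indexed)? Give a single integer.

Step 1: current leaves = {2,5,6,9}. Remove leaf 2 (neighbor: 7).
Step 2: current leaves = {5,6,9}. Remove leaf 5 (neighbor: 3).

Answer: 5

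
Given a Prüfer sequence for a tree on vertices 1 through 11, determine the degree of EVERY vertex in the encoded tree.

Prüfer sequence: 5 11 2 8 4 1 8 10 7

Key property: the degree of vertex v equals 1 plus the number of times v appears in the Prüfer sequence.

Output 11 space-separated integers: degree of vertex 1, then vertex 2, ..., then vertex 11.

p_1 = 5: count[5] becomes 1
p_2 = 11: count[11] becomes 1
p_3 = 2: count[2] becomes 1
p_4 = 8: count[8] becomes 1
p_5 = 4: count[4] becomes 1
p_6 = 1: count[1] becomes 1
p_7 = 8: count[8] becomes 2
p_8 = 10: count[10] becomes 1
p_9 = 7: count[7] becomes 1
Degrees (1 + count): deg[1]=1+1=2, deg[2]=1+1=2, deg[3]=1+0=1, deg[4]=1+1=2, deg[5]=1+1=2, deg[6]=1+0=1, deg[7]=1+1=2, deg[8]=1+2=3, deg[9]=1+0=1, deg[10]=1+1=2, deg[11]=1+1=2

Answer: 2 2 1 2 2 1 2 3 1 2 2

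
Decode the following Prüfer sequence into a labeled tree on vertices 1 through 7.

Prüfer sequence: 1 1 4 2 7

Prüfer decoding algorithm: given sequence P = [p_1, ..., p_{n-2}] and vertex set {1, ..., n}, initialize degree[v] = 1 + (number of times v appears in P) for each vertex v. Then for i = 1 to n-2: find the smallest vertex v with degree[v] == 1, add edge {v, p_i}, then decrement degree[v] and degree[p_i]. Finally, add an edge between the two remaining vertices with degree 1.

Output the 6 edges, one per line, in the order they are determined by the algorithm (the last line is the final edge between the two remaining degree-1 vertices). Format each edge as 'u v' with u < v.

Initial degrees: {1:3, 2:2, 3:1, 4:2, 5:1, 6:1, 7:2}
Step 1: smallest deg-1 vertex = 3, p_1 = 1. Add edge {1,3}. Now deg[3]=0, deg[1]=2.
Step 2: smallest deg-1 vertex = 5, p_2 = 1. Add edge {1,5}. Now deg[5]=0, deg[1]=1.
Step 3: smallest deg-1 vertex = 1, p_3 = 4. Add edge {1,4}. Now deg[1]=0, deg[4]=1.
Step 4: smallest deg-1 vertex = 4, p_4 = 2. Add edge {2,4}. Now deg[4]=0, deg[2]=1.
Step 5: smallest deg-1 vertex = 2, p_5 = 7. Add edge {2,7}. Now deg[2]=0, deg[7]=1.
Final: two remaining deg-1 vertices are 6, 7. Add edge {6,7}.

Answer: 1 3
1 5
1 4
2 4
2 7
6 7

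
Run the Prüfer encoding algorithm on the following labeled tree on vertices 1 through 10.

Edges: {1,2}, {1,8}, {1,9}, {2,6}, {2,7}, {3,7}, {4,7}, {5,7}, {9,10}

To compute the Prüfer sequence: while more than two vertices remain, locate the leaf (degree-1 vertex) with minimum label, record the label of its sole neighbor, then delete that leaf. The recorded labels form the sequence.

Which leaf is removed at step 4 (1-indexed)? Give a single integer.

Step 1: current leaves = {3,4,5,6,8,10}. Remove leaf 3 (neighbor: 7).
Step 2: current leaves = {4,5,6,8,10}. Remove leaf 4 (neighbor: 7).
Step 3: current leaves = {5,6,8,10}. Remove leaf 5 (neighbor: 7).
Step 4: current leaves = {6,7,8,10}. Remove leaf 6 (neighbor: 2).

Answer: 6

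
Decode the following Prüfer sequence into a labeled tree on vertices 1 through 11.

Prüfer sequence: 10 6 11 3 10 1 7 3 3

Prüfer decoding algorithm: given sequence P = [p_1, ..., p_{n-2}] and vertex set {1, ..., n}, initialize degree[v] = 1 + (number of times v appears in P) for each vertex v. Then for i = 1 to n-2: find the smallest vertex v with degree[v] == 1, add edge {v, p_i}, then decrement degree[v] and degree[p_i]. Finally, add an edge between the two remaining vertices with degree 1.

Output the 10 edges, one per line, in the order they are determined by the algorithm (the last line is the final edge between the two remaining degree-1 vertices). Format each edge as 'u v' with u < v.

Initial degrees: {1:2, 2:1, 3:4, 4:1, 5:1, 6:2, 7:2, 8:1, 9:1, 10:3, 11:2}
Step 1: smallest deg-1 vertex = 2, p_1 = 10. Add edge {2,10}. Now deg[2]=0, deg[10]=2.
Step 2: smallest deg-1 vertex = 4, p_2 = 6. Add edge {4,6}. Now deg[4]=0, deg[6]=1.
Step 3: smallest deg-1 vertex = 5, p_3 = 11. Add edge {5,11}. Now deg[5]=0, deg[11]=1.
Step 4: smallest deg-1 vertex = 6, p_4 = 3. Add edge {3,6}. Now deg[6]=0, deg[3]=3.
Step 5: smallest deg-1 vertex = 8, p_5 = 10. Add edge {8,10}. Now deg[8]=0, deg[10]=1.
Step 6: smallest deg-1 vertex = 9, p_6 = 1. Add edge {1,9}. Now deg[9]=0, deg[1]=1.
Step 7: smallest deg-1 vertex = 1, p_7 = 7. Add edge {1,7}. Now deg[1]=0, deg[7]=1.
Step 8: smallest deg-1 vertex = 7, p_8 = 3. Add edge {3,7}. Now deg[7]=0, deg[3]=2.
Step 9: smallest deg-1 vertex = 10, p_9 = 3. Add edge {3,10}. Now deg[10]=0, deg[3]=1.
Final: two remaining deg-1 vertices are 3, 11. Add edge {3,11}.

Answer: 2 10
4 6
5 11
3 6
8 10
1 9
1 7
3 7
3 10
3 11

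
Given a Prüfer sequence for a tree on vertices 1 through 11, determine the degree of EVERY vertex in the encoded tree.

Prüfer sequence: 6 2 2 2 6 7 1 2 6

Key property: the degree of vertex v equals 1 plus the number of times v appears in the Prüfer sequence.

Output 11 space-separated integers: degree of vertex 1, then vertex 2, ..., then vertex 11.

p_1 = 6: count[6] becomes 1
p_2 = 2: count[2] becomes 1
p_3 = 2: count[2] becomes 2
p_4 = 2: count[2] becomes 3
p_5 = 6: count[6] becomes 2
p_6 = 7: count[7] becomes 1
p_7 = 1: count[1] becomes 1
p_8 = 2: count[2] becomes 4
p_9 = 6: count[6] becomes 3
Degrees (1 + count): deg[1]=1+1=2, deg[2]=1+4=5, deg[3]=1+0=1, deg[4]=1+0=1, deg[5]=1+0=1, deg[6]=1+3=4, deg[7]=1+1=2, deg[8]=1+0=1, deg[9]=1+0=1, deg[10]=1+0=1, deg[11]=1+0=1

Answer: 2 5 1 1 1 4 2 1 1 1 1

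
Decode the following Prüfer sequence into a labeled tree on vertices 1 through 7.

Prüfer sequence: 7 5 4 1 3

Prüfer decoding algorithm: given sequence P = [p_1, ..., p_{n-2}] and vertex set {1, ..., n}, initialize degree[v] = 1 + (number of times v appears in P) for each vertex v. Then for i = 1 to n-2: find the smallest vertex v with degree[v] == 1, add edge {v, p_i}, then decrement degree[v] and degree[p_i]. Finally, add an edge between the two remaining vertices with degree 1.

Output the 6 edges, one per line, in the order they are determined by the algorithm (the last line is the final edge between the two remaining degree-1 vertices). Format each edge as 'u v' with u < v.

Answer: 2 7
5 6
4 5
1 4
1 3
3 7

Derivation:
Initial degrees: {1:2, 2:1, 3:2, 4:2, 5:2, 6:1, 7:2}
Step 1: smallest deg-1 vertex = 2, p_1 = 7. Add edge {2,7}. Now deg[2]=0, deg[7]=1.
Step 2: smallest deg-1 vertex = 6, p_2 = 5. Add edge {5,6}. Now deg[6]=0, deg[5]=1.
Step 3: smallest deg-1 vertex = 5, p_3 = 4. Add edge {4,5}. Now deg[5]=0, deg[4]=1.
Step 4: smallest deg-1 vertex = 4, p_4 = 1. Add edge {1,4}. Now deg[4]=0, deg[1]=1.
Step 5: smallest deg-1 vertex = 1, p_5 = 3. Add edge {1,3}. Now deg[1]=0, deg[3]=1.
Final: two remaining deg-1 vertices are 3, 7. Add edge {3,7}.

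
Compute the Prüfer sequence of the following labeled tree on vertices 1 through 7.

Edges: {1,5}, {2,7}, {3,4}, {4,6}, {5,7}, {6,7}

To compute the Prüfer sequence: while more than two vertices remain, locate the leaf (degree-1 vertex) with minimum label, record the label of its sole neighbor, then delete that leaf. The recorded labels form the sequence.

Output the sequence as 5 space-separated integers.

Step 1: leaves = {1,2,3}. Remove smallest leaf 1, emit neighbor 5.
Step 2: leaves = {2,3,5}. Remove smallest leaf 2, emit neighbor 7.
Step 3: leaves = {3,5}. Remove smallest leaf 3, emit neighbor 4.
Step 4: leaves = {4,5}. Remove smallest leaf 4, emit neighbor 6.
Step 5: leaves = {5,6}. Remove smallest leaf 5, emit neighbor 7.
Done: 2 vertices remain (6, 7). Sequence = [5 7 4 6 7]

Answer: 5 7 4 6 7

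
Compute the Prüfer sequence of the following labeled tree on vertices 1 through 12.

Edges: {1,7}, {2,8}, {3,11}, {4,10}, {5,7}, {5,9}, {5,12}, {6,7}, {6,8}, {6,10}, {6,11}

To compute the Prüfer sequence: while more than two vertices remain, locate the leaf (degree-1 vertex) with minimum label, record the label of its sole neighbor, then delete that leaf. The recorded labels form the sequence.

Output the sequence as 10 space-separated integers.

Step 1: leaves = {1,2,3,4,9,12}. Remove smallest leaf 1, emit neighbor 7.
Step 2: leaves = {2,3,4,9,12}. Remove smallest leaf 2, emit neighbor 8.
Step 3: leaves = {3,4,8,9,12}. Remove smallest leaf 3, emit neighbor 11.
Step 4: leaves = {4,8,9,11,12}. Remove smallest leaf 4, emit neighbor 10.
Step 5: leaves = {8,9,10,11,12}. Remove smallest leaf 8, emit neighbor 6.
Step 6: leaves = {9,10,11,12}. Remove smallest leaf 9, emit neighbor 5.
Step 7: leaves = {10,11,12}. Remove smallest leaf 10, emit neighbor 6.
Step 8: leaves = {11,12}. Remove smallest leaf 11, emit neighbor 6.
Step 9: leaves = {6,12}. Remove smallest leaf 6, emit neighbor 7.
Step 10: leaves = {7,12}. Remove smallest leaf 7, emit neighbor 5.
Done: 2 vertices remain (5, 12). Sequence = [7 8 11 10 6 5 6 6 7 5]

Answer: 7 8 11 10 6 5 6 6 7 5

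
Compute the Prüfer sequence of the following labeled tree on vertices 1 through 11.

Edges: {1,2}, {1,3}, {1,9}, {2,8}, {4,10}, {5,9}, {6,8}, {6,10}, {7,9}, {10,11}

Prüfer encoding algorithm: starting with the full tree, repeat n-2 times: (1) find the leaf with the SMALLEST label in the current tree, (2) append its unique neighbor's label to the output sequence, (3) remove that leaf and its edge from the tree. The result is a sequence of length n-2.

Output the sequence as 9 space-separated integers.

Answer: 1 10 9 9 1 2 8 6 10

Derivation:
Step 1: leaves = {3,4,5,7,11}. Remove smallest leaf 3, emit neighbor 1.
Step 2: leaves = {4,5,7,11}. Remove smallest leaf 4, emit neighbor 10.
Step 3: leaves = {5,7,11}. Remove smallest leaf 5, emit neighbor 9.
Step 4: leaves = {7,11}. Remove smallest leaf 7, emit neighbor 9.
Step 5: leaves = {9,11}. Remove smallest leaf 9, emit neighbor 1.
Step 6: leaves = {1,11}. Remove smallest leaf 1, emit neighbor 2.
Step 7: leaves = {2,11}. Remove smallest leaf 2, emit neighbor 8.
Step 8: leaves = {8,11}. Remove smallest leaf 8, emit neighbor 6.
Step 9: leaves = {6,11}. Remove smallest leaf 6, emit neighbor 10.
Done: 2 vertices remain (10, 11). Sequence = [1 10 9 9 1 2 8 6 10]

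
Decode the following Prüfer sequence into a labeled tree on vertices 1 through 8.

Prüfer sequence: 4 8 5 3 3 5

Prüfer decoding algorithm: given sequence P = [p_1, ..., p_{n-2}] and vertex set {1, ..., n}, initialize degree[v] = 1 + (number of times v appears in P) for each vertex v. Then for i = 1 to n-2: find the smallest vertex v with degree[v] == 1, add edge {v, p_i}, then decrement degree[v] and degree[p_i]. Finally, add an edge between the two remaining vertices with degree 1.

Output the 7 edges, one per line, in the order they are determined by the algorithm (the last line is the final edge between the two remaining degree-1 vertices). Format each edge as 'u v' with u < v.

Initial degrees: {1:1, 2:1, 3:3, 4:2, 5:3, 6:1, 7:1, 8:2}
Step 1: smallest deg-1 vertex = 1, p_1 = 4. Add edge {1,4}. Now deg[1]=0, deg[4]=1.
Step 2: smallest deg-1 vertex = 2, p_2 = 8. Add edge {2,8}. Now deg[2]=0, deg[8]=1.
Step 3: smallest deg-1 vertex = 4, p_3 = 5. Add edge {4,5}. Now deg[4]=0, deg[5]=2.
Step 4: smallest deg-1 vertex = 6, p_4 = 3. Add edge {3,6}. Now deg[6]=0, deg[3]=2.
Step 5: smallest deg-1 vertex = 7, p_5 = 3. Add edge {3,7}. Now deg[7]=0, deg[3]=1.
Step 6: smallest deg-1 vertex = 3, p_6 = 5. Add edge {3,5}. Now deg[3]=0, deg[5]=1.
Final: two remaining deg-1 vertices are 5, 8. Add edge {5,8}.

Answer: 1 4
2 8
4 5
3 6
3 7
3 5
5 8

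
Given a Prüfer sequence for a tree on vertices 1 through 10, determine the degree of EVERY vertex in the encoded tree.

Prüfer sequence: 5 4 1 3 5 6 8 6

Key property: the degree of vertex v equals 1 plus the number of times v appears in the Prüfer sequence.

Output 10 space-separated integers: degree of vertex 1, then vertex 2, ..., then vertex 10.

Answer: 2 1 2 2 3 3 1 2 1 1

Derivation:
p_1 = 5: count[5] becomes 1
p_2 = 4: count[4] becomes 1
p_3 = 1: count[1] becomes 1
p_4 = 3: count[3] becomes 1
p_5 = 5: count[5] becomes 2
p_6 = 6: count[6] becomes 1
p_7 = 8: count[8] becomes 1
p_8 = 6: count[6] becomes 2
Degrees (1 + count): deg[1]=1+1=2, deg[2]=1+0=1, deg[3]=1+1=2, deg[4]=1+1=2, deg[5]=1+2=3, deg[6]=1+2=3, deg[7]=1+0=1, deg[8]=1+1=2, deg[9]=1+0=1, deg[10]=1+0=1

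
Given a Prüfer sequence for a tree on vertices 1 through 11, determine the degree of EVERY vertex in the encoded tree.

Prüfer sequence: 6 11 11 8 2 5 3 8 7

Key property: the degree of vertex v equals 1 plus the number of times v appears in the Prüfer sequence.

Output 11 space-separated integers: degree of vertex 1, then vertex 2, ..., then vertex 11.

Answer: 1 2 2 1 2 2 2 3 1 1 3

Derivation:
p_1 = 6: count[6] becomes 1
p_2 = 11: count[11] becomes 1
p_3 = 11: count[11] becomes 2
p_4 = 8: count[8] becomes 1
p_5 = 2: count[2] becomes 1
p_6 = 5: count[5] becomes 1
p_7 = 3: count[3] becomes 1
p_8 = 8: count[8] becomes 2
p_9 = 7: count[7] becomes 1
Degrees (1 + count): deg[1]=1+0=1, deg[2]=1+1=2, deg[3]=1+1=2, deg[4]=1+0=1, deg[5]=1+1=2, deg[6]=1+1=2, deg[7]=1+1=2, deg[8]=1+2=3, deg[9]=1+0=1, deg[10]=1+0=1, deg[11]=1+2=3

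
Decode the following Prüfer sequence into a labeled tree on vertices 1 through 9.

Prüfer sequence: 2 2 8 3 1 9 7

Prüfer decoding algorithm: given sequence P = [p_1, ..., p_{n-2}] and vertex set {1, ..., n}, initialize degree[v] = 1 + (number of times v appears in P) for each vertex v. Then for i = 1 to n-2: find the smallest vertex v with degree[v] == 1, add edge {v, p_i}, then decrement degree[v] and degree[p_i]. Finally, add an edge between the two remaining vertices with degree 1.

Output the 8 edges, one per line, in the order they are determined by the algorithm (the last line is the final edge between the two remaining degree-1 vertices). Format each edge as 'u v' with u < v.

Initial degrees: {1:2, 2:3, 3:2, 4:1, 5:1, 6:1, 7:2, 8:2, 9:2}
Step 1: smallest deg-1 vertex = 4, p_1 = 2. Add edge {2,4}. Now deg[4]=0, deg[2]=2.
Step 2: smallest deg-1 vertex = 5, p_2 = 2. Add edge {2,5}. Now deg[5]=0, deg[2]=1.
Step 3: smallest deg-1 vertex = 2, p_3 = 8. Add edge {2,8}. Now deg[2]=0, deg[8]=1.
Step 4: smallest deg-1 vertex = 6, p_4 = 3. Add edge {3,6}. Now deg[6]=0, deg[3]=1.
Step 5: smallest deg-1 vertex = 3, p_5 = 1. Add edge {1,3}. Now deg[3]=0, deg[1]=1.
Step 6: smallest deg-1 vertex = 1, p_6 = 9. Add edge {1,9}. Now deg[1]=0, deg[9]=1.
Step 7: smallest deg-1 vertex = 8, p_7 = 7. Add edge {7,8}. Now deg[8]=0, deg[7]=1.
Final: two remaining deg-1 vertices are 7, 9. Add edge {7,9}.

Answer: 2 4
2 5
2 8
3 6
1 3
1 9
7 8
7 9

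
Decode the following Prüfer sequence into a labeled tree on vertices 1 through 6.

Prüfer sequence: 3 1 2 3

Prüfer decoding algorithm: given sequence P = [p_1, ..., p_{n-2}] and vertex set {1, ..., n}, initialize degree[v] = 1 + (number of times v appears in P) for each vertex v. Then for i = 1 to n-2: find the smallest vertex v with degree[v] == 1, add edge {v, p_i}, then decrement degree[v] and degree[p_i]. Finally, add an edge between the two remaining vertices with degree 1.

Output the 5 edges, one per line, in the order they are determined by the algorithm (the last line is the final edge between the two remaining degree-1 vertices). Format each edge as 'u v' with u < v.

Answer: 3 4
1 5
1 2
2 3
3 6

Derivation:
Initial degrees: {1:2, 2:2, 3:3, 4:1, 5:1, 6:1}
Step 1: smallest deg-1 vertex = 4, p_1 = 3. Add edge {3,4}. Now deg[4]=0, deg[3]=2.
Step 2: smallest deg-1 vertex = 5, p_2 = 1. Add edge {1,5}. Now deg[5]=0, deg[1]=1.
Step 3: smallest deg-1 vertex = 1, p_3 = 2. Add edge {1,2}. Now deg[1]=0, deg[2]=1.
Step 4: smallest deg-1 vertex = 2, p_4 = 3. Add edge {2,3}. Now deg[2]=0, deg[3]=1.
Final: two remaining deg-1 vertices are 3, 6. Add edge {3,6}.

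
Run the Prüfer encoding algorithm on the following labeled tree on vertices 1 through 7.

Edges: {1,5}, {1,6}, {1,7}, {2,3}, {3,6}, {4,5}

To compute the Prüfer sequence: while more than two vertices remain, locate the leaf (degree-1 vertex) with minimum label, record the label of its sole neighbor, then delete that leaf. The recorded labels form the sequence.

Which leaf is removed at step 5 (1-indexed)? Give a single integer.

Step 1: current leaves = {2,4,7}. Remove leaf 2 (neighbor: 3).
Step 2: current leaves = {3,4,7}. Remove leaf 3 (neighbor: 6).
Step 3: current leaves = {4,6,7}. Remove leaf 4 (neighbor: 5).
Step 4: current leaves = {5,6,7}. Remove leaf 5 (neighbor: 1).
Step 5: current leaves = {6,7}. Remove leaf 6 (neighbor: 1).

Answer: 6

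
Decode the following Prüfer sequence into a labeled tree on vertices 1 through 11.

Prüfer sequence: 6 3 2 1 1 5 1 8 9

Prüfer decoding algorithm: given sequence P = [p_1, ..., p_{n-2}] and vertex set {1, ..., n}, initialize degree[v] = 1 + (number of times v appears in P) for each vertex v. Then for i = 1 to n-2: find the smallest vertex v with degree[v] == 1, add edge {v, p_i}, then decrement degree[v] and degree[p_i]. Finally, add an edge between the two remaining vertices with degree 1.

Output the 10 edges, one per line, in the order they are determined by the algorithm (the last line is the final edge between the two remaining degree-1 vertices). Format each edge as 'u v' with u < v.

Answer: 4 6
3 6
2 3
1 2
1 7
5 10
1 5
1 8
8 9
9 11

Derivation:
Initial degrees: {1:4, 2:2, 3:2, 4:1, 5:2, 6:2, 7:1, 8:2, 9:2, 10:1, 11:1}
Step 1: smallest deg-1 vertex = 4, p_1 = 6. Add edge {4,6}. Now deg[4]=0, deg[6]=1.
Step 2: smallest deg-1 vertex = 6, p_2 = 3. Add edge {3,6}. Now deg[6]=0, deg[3]=1.
Step 3: smallest deg-1 vertex = 3, p_3 = 2. Add edge {2,3}. Now deg[3]=0, deg[2]=1.
Step 4: smallest deg-1 vertex = 2, p_4 = 1. Add edge {1,2}. Now deg[2]=0, deg[1]=3.
Step 5: smallest deg-1 vertex = 7, p_5 = 1. Add edge {1,7}. Now deg[7]=0, deg[1]=2.
Step 6: smallest deg-1 vertex = 10, p_6 = 5. Add edge {5,10}. Now deg[10]=0, deg[5]=1.
Step 7: smallest deg-1 vertex = 5, p_7 = 1. Add edge {1,5}. Now deg[5]=0, deg[1]=1.
Step 8: smallest deg-1 vertex = 1, p_8 = 8. Add edge {1,8}. Now deg[1]=0, deg[8]=1.
Step 9: smallest deg-1 vertex = 8, p_9 = 9. Add edge {8,9}. Now deg[8]=0, deg[9]=1.
Final: two remaining deg-1 vertices are 9, 11. Add edge {9,11}.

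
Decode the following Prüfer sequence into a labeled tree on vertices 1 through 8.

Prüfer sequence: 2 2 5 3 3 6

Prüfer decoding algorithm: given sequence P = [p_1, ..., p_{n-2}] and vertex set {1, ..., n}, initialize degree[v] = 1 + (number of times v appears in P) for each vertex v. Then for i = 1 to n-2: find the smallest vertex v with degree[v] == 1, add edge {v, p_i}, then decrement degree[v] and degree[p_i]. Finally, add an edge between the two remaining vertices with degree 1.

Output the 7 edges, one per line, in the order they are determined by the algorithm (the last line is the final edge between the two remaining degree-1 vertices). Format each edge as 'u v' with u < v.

Answer: 1 2
2 4
2 5
3 5
3 7
3 6
6 8

Derivation:
Initial degrees: {1:1, 2:3, 3:3, 4:1, 5:2, 6:2, 7:1, 8:1}
Step 1: smallest deg-1 vertex = 1, p_1 = 2. Add edge {1,2}. Now deg[1]=0, deg[2]=2.
Step 2: smallest deg-1 vertex = 4, p_2 = 2. Add edge {2,4}. Now deg[4]=0, deg[2]=1.
Step 3: smallest deg-1 vertex = 2, p_3 = 5. Add edge {2,5}. Now deg[2]=0, deg[5]=1.
Step 4: smallest deg-1 vertex = 5, p_4 = 3. Add edge {3,5}. Now deg[5]=0, deg[3]=2.
Step 5: smallest deg-1 vertex = 7, p_5 = 3. Add edge {3,7}. Now deg[7]=0, deg[3]=1.
Step 6: smallest deg-1 vertex = 3, p_6 = 6. Add edge {3,6}. Now deg[3]=0, deg[6]=1.
Final: two remaining deg-1 vertices are 6, 8. Add edge {6,8}.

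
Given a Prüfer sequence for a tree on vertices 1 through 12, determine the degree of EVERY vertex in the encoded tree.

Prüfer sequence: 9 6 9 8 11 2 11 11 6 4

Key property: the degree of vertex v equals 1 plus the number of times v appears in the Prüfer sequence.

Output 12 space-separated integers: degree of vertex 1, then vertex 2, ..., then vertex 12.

p_1 = 9: count[9] becomes 1
p_2 = 6: count[6] becomes 1
p_3 = 9: count[9] becomes 2
p_4 = 8: count[8] becomes 1
p_5 = 11: count[11] becomes 1
p_6 = 2: count[2] becomes 1
p_7 = 11: count[11] becomes 2
p_8 = 11: count[11] becomes 3
p_9 = 6: count[6] becomes 2
p_10 = 4: count[4] becomes 1
Degrees (1 + count): deg[1]=1+0=1, deg[2]=1+1=2, deg[3]=1+0=1, deg[4]=1+1=2, deg[5]=1+0=1, deg[6]=1+2=3, deg[7]=1+0=1, deg[8]=1+1=2, deg[9]=1+2=3, deg[10]=1+0=1, deg[11]=1+3=4, deg[12]=1+0=1

Answer: 1 2 1 2 1 3 1 2 3 1 4 1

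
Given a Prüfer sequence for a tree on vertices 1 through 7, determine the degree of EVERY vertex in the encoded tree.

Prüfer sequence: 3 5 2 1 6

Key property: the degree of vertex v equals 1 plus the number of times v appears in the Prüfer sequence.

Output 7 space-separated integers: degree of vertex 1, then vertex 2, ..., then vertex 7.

Answer: 2 2 2 1 2 2 1

Derivation:
p_1 = 3: count[3] becomes 1
p_2 = 5: count[5] becomes 1
p_3 = 2: count[2] becomes 1
p_4 = 1: count[1] becomes 1
p_5 = 6: count[6] becomes 1
Degrees (1 + count): deg[1]=1+1=2, deg[2]=1+1=2, deg[3]=1+1=2, deg[4]=1+0=1, deg[5]=1+1=2, deg[6]=1+1=2, deg[7]=1+0=1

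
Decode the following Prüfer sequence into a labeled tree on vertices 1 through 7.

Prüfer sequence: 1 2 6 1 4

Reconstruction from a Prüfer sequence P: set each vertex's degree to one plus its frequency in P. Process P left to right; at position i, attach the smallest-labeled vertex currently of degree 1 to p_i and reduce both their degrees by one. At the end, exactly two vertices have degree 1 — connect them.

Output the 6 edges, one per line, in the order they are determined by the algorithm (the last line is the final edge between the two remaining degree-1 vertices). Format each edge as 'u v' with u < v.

Initial degrees: {1:3, 2:2, 3:1, 4:2, 5:1, 6:2, 7:1}
Step 1: smallest deg-1 vertex = 3, p_1 = 1. Add edge {1,3}. Now deg[3]=0, deg[1]=2.
Step 2: smallest deg-1 vertex = 5, p_2 = 2. Add edge {2,5}. Now deg[5]=0, deg[2]=1.
Step 3: smallest deg-1 vertex = 2, p_3 = 6. Add edge {2,6}. Now deg[2]=0, deg[6]=1.
Step 4: smallest deg-1 vertex = 6, p_4 = 1. Add edge {1,6}. Now deg[6]=0, deg[1]=1.
Step 5: smallest deg-1 vertex = 1, p_5 = 4. Add edge {1,4}. Now deg[1]=0, deg[4]=1.
Final: two remaining deg-1 vertices are 4, 7. Add edge {4,7}.

Answer: 1 3
2 5
2 6
1 6
1 4
4 7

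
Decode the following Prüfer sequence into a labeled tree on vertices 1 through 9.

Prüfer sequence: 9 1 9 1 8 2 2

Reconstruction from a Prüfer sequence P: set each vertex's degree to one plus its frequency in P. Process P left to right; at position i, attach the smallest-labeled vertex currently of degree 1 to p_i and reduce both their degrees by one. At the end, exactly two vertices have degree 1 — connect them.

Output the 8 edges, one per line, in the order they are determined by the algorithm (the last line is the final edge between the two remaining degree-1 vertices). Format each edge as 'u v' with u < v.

Answer: 3 9
1 4
5 9
1 6
1 8
2 7
2 8
2 9

Derivation:
Initial degrees: {1:3, 2:3, 3:1, 4:1, 5:1, 6:1, 7:1, 8:2, 9:3}
Step 1: smallest deg-1 vertex = 3, p_1 = 9. Add edge {3,9}. Now deg[3]=0, deg[9]=2.
Step 2: smallest deg-1 vertex = 4, p_2 = 1. Add edge {1,4}. Now deg[4]=0, deg[1]=2.
Step 3: smallest deg-1 vertex = 5, p_3 = 9. Add edge {5,9}. Now deg[5]=0, deg[9]=1.
Step 4: smallest deg-1 vertex = 6, p_4 = 1. Add edge {1,6}. Now deg[6]=0, deg[1]=1.
Step 5: smallest deg-1 vertex = 1, p_5 = 8. Add edge {1,8}. Now deg[1]=0, deg[8]=1.
Step 6: smallest deg-1 vertex = 7, p_6 = 2. Add edge {2,7}. Now deg[7]=0, deg[2]=2.
Step 7: smallest deg-1 vertex = 8, p_7 = 2. Add edge {2,8}. Now deg[8]=0, deg[2]=1.
Final: two remaining deg-1 vertices are 2, 9. Add edge {2,9}.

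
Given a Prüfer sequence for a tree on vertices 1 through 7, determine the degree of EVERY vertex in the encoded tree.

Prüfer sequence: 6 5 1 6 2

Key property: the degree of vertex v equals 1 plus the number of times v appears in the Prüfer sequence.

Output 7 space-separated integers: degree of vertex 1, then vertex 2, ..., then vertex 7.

p_1 = 6: count[6] becomes 1
p_2 = 5: count[5] becomes 1
p_3 = 1: count[1] becomes 1
p_4 = 6: count[6] becomes 2
p_5 = 2: count[2] becomes 1
Degrees (1 + count): deg[1]=1+1=2, deg[2]=1+1=2, deg[3]=1+0=1, deg[4]=1+0=1, deg[5]=1+1=2, deg[6]=1+2=3, deg[7]=1+0=1

Answer: 2 2 1 1 2 3 1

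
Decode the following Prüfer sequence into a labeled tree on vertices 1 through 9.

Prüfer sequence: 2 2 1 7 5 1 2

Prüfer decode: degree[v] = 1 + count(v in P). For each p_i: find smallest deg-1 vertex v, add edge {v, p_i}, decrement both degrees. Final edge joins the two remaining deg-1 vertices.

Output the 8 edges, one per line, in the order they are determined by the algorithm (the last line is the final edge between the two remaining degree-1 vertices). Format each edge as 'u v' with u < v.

Answer: 2 3
2 4
1 6
7 8
5 7
1 5
1 2
2 9

Derivation:
Initial degrees: {1:3, 2:4, 3:1, 4:1, 5:2, 6:1, 7:2, 8:1, 9:1}
Step 1: smallest deg-1 vertex = 3, p_1 = 2. Add edge {2,3}. Now deg[3]=0, deg[2]=3.
Step 2: smallest deg-1 vertex = 4, p_2 = 2. Add edge {2,4}. Now deg[4]=0, deg[2]=2.
Step 3: smallest deg-1 vertex = 6, p_3 = 1. Add edge {1,6}. Now deg[6]=0, deg[1]=2.
Step 4: smallest deg-1 vertex = 8, p_4 = 7. Add edge {7,8}. Now deg[8]=0, deg[7]=1.
Step 5: smallest deg-1 vertex = 7, p_5 = 5. Add edge {5,7}. Now deg[7]=0, deg[5]=1.
Step 6: smallest deg-1 vertex = 5, p_6 = 1. Add edge {1,5}. Now deg[5]=0, deg[1]=1.
Step 7: smallest deg-1 vertex = 1, p_7 = 2. Add edge {1,2}. Now deg[1]=0, deg[2]=1.
Final: two remaining deg-1 vertices are 2, 9. Add edge {2,9}.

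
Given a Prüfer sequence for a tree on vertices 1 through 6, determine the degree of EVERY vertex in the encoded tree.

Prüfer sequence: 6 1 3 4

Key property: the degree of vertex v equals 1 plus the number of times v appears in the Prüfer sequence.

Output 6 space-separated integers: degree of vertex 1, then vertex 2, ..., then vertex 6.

Answer: 2 1 2 2 1 2

Derivation:
p_1 = 6: count[6] becomes 1
p_2 = 1: count[1] becomes 1
p_3 = 3: count[3] becomes 1
p_4 = 4: count[4] becomes 1
Degrees (1 + count): deg[1]=1+1=2, deg[2]=1+0=1, deg[3]=1+1=2, deg[4]=1+1=2, deg[5]=1+0=1, deg[6]=1+1=2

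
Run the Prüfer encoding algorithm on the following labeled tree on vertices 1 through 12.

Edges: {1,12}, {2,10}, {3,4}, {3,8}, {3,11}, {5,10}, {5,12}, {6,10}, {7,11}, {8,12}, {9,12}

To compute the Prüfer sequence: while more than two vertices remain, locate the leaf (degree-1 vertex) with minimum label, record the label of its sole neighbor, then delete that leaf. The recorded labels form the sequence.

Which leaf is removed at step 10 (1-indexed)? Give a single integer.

Step 1: current leaves = {1,2,4,6,7,9}. Remove leaf 1 (neighbor: 12).
Step 2: current leaves = {2,4,6,7,9}. Remove leaf 2 (neighbor: 10).
Step 3: current leaves = {4,6,7,9}. Remove leaf 4 (neighbor: 3).
Step 4: current leaves = {6,7,9}. Remove leaf 6 (neighbor: 10).
Step 5: current leaves = {7,9,10}. Remove leaf 7 (neighbor: 11).
Step 6: current leaves = {9,10,11}. Remove leaf 9 (neighbor: 12).
Step 7: current leaves = {10,11}. Remove leaf 10 (neighbor: 5).
Step 8: current leaves = {5,11}. Remove leaf 5 (neighbor: 12).
Step 9: current leaves = {11,12}. Remove leaf 11 (neighbor: 3).
Step 10: current leaves = {3,12}. Remove leaf 3 (neighbor: 8).

Answer: 3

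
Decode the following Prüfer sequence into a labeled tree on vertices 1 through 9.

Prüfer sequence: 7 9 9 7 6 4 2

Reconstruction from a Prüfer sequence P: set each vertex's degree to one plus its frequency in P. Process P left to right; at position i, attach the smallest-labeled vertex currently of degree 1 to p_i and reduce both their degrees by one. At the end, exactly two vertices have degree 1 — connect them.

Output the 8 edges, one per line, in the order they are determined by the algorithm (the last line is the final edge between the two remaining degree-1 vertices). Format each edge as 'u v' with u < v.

Initial degrees: {1:1, 2:2, 3:1, 4:2, 5:1, 6:2, 7:3, 8:1, 9:3}
Step 1: smallest deg-1 vertex = 1, p_1 = 7. Add edge {1,7}. Now deg[1]=0, deg[7]=2.
Step 2: smallest deg-1 vertex = 3, p_2 = 9. Add edge {3,9}. Now deg[3]=0, deg[9]=2.
Step 3: smallest deg-1 vertex = 5, p_3 = 9. Add edge {5,9}. Now deg[5]=0, deg[9]=1.
Step 4: smallest deg-1 vertex = 8, p_4 = 7. Add edge {7,8}. Now deg[8]=0, deg[7]=1.
Step 5: smallest deg-1 vertex = 7, p_5 = 6. Add edge {6,7}. Now deg[7]=0, deg[6]=1.
Step 6: smallest deg-1 vertex = 6, p_6 = 4. Add edge {4,6}. Now deg[6]=0, deg[4]=1.
Step 7: smallest deg-1 vertex = 4, p_7 = 2. Add edge {2,4}. Now deg[4]=0, deg[2]=1.
Final: two remaining deg-1 vertices are 2, 9. Add edge {2,9}.

Answer: 1 7
3 9
5 9
7 8
6 7
4 6
2 4
2 9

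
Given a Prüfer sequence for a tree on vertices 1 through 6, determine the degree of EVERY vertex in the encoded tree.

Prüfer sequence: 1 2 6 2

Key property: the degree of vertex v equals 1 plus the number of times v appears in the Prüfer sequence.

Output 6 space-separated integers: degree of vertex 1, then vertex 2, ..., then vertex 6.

p_1 = 1: count[1] becomes 1
p_2 = 2: count[2] becomes 1
p_3 = 6: count[6] becomes 1
p_4 = 2: count[2] becomes 2
Degrees (1 + count): deg[1]=1+1=2, deg[2]=1+2=3, deg[3]=1+0=1, deg[4]=1+0=1, deg[5]=1+0=1, deg[6]=1+1=2

Answer: 2 3 1 1 1 2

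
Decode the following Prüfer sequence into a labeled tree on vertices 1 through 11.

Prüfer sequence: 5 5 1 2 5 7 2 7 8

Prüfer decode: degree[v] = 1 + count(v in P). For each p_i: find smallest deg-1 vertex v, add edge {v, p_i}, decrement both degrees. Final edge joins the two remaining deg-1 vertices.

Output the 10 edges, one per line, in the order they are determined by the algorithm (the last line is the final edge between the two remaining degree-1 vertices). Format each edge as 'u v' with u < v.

Answer: 3 5
4 5
1 6
1 2
5 9
5 7
2 10
2 7
7 8
8 11

Derivation:
Initial degrees: {1:2, 2:3, 3:1, 4:1, 5:4, 6:1, 7:3, 8:2, 9:1, 10:1, 11:1}
Step 1: smallest deg-1 vertex = 3, p_1 = 5. Add edge {3,5}. Now deg[3]=0, deg[5]=3.
Step 2: smallest deg-1 vertex = 4, p_2 = 5. Add edge {4,5}. Now deg[4]=0, deg[5]=2.
Step 3: smallest deg-1 vertex = 6, p_3 = 1. Add edge {1,6}. Now deg[6]=0, deg[1]=1.
Step 4: smallest deg-1 vertex = 1, p_4 = 2. Add edge {1,2}. Now deg[1]=0, deg[2]=2.
Step 5: smallest deg-1 vertex = 9, p_5 = 5. Add edge {5,9}. Now deg[9]=0, deg[5]=1.
Step 6: smallest deg-1 vertex = 5, p_6 = 7. Add edge {5,7}. Now deg[5]=0, deg[7]=2.
Step 7: smallest deg-1 vertex = 10, p_7 = 2. Add edge {2,10}. Now deg[10]=0, deg[2]=1.
Step 8: smallest deg-1 vertex = 2, p_8 = 7. Add edge {2,7}. Now deg[2]=0, deg[7]=1.
Step 9: smallest deg-1 vertex = 7, p_9 = 8. Add edge {7,8}. Now deg[7]=0, deg[8]=1.
Final: two remaining deg-1 vertices are 8, 11. Add edge {8,11}.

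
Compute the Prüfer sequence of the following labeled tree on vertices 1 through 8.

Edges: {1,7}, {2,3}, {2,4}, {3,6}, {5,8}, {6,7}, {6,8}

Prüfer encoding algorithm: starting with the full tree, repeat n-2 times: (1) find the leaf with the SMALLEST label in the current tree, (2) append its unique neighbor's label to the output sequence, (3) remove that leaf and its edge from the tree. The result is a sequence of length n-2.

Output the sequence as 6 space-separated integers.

Answer: 7 2 3 6 8 6

Derivation:
Step 1: leaves = {1,4,5}. Remove smallest leaf 1, emit neighbor 7.
Step 2: leaves = {4,5,7}. Remove smallest leaf 4, emit neighbor 2.
Step 3: leaves = {2,5,7}. Remove smallest leaf 2, emit neighbor 3.
Step 4: leaves = {3,5,7}. Remove smallest leaf 3, emit neighbor 6.
Step 5: leaves = {5,7}. Remove smallest leaf 5, emit neighbor 8.
Step 6: leaves = {7,8}. Remove smallest leaf 7, emit neighbor 6.
Done: 2 vertices remain (6, 8). Sequence = [7 2 3 6 8 6]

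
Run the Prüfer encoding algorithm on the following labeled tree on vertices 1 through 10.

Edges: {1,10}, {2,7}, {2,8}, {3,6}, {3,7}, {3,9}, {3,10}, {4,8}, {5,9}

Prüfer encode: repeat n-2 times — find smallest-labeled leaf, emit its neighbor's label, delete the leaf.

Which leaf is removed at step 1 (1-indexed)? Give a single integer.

Step 1: current leaves = {1,4,5,6}. Remove leaf 1 (neighbor: 10).

Answer: 1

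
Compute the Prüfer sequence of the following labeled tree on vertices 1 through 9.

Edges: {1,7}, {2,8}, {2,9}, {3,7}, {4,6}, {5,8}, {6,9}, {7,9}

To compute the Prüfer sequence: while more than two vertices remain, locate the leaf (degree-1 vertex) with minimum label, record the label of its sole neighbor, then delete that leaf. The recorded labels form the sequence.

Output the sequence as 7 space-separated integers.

Answer: 7 7 6 8 9 9 2

Derivation:
Step 1: leaves = {1,3,4,5}. Remove smallest leaf 1, emit neighbor 7.
Step 2: leaves = {3,4,5}. Remove smallest leaf 3, emit neighbor 7.
Step 3: leaves = {4,5,7}. Remove smallest leaf 4, emit neighbor 6.
Step 4: leaves = {5,6,7}. Remove smallest leaf 5, emit neighbor 8.
Step 5: leaves = {6,7,8}. Remove smallest leaf 6, emit neighbor 9.
Step 6: leaves = {7,8}. Remove smallest leaf 7, emit neighbor 9.
Step 7: leaves = {8,9}. Remove smallest leaf 8, emit neighbor 2.
Done: 2 vertices remain (2, 9). Sequence = [7 7 6 8 9 9 2]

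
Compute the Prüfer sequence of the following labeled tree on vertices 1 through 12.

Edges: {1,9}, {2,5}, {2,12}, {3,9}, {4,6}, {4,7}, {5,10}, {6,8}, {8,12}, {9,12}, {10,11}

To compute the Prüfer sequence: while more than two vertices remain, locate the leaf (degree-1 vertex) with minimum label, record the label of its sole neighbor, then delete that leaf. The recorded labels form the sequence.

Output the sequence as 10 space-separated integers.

Answer: 9 9 4 6 8 12 12 10 5 2

Derivation:
Step 1: leaves = {1,3,7,11}. Remove smallest leaf 1, emit neighbor 9.
Step 2: leaves = {3,7,11}. Remove smallest leaf 3, emit neighbor 9.
Step 3: leaves = {7,9,11}. Remove smallest leaf 7, emit neighbor 4.
Step 4: leaves = {4,9,11}. Remove smallest leaf 4, emit neighbor 6.
Step 5: leaves = {6,9,11}. Remove smallest leaf 6, emit neighbor 8.
Step 6: leaves = {8,9,11}. Remove smallest leaf 8, emit neighbor 12.
Step 7: leaves = {9,11}. Remove smallest leaf 9, emit neighbor 12.
Step 8: leaves = {11,12}. Remove smallest leaf 11, emit neighbor 10.
Step 9: leaves = {10,12}. Remove smallest leaf 10, emit neighbor 5.
Step 10: leaves = {5,12}. Remove smallest leaf 5, emit neighbor 2.
Done: 2 vertices remain (2, 12). Sequence = [9 9 4 6 8 12 12 10 5 2]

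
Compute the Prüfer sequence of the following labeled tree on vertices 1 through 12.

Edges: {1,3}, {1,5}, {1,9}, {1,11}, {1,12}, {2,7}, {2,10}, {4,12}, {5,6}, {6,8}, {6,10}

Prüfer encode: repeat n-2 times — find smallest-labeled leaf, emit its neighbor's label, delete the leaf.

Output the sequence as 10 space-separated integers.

Answer: 1 12 2 10 6 1 6 5 1 1

Derivation:
Step 1: leaves = {3,4,7,8,9,11}. Remove smallest leaf 3, emit neighbor 1.
Step 2: leaves = {4,7,8,9,11}. Remove smallest leaf 4, emit neighbor 12.
Step 3: leaves = {7,8,9,11,12}. Remove smallest leaf 7, emit neighbor 2.
Step 4: leaves = {2,8,9,11,12}. Remove smallest leaf 2, emit neighbor 10.
Step 5: leaves = {8,9,10,11,12}. Remove smallest leaf 8, emit neighbor 6.
Step 6: leaves = {9,10,11,12}. Remove smallest leaf 9, emit neighbor 1.
Step 7: leaves = {10,11,12}. Remove smallest leaf 10, emit neighbor 6.
Step 8: leaves = {6,11,12}. Remove smallest leaf 6, emit neighbor 5.
Step 9: leaves = {5,11,12}. Remove smallest leaf 5, emit neighbor 1.
Step 10: leaves = {11,12}. Remove smallest leaf 11, emit neighbor 1.
Done: 2 vertices remain (1, 12). Sequence = [1 12 2 10 6 1 6 5 1 1]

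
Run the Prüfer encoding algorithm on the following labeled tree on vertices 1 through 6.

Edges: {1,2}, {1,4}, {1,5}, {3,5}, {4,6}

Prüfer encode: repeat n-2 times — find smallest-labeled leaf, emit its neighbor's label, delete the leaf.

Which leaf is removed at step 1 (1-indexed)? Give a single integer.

Step 1: current leaves = {2,3,6}. Remove leaf 2 (neighbor: 1).

Answer: 2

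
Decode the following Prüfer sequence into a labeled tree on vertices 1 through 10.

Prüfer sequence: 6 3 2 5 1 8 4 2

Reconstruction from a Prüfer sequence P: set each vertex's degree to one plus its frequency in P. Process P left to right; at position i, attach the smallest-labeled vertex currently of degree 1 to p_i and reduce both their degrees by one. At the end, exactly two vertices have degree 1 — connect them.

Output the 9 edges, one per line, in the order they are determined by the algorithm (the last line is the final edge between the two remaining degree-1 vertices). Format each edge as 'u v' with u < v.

Answer: 6 7
3 6
2 3
5 9
1 5
1 8
4 8
2 4
2 10

Derivation:
Initial degrees: {1:2, 2:3, 3:2, 4:2, 5:2, 6:2, 7:1, 8:2, 9:1, 10:1}
Step 1: smallest deg-1 vertex = 7, p_1 = 6. Add edge {6,7}. Now deg[7]=0, deg[6]=1.
Step 2: smallest deg-1 vertex = 6, p_2 = 3. Add edge {3,6}. Now deg[6]=0, deg[3]=1.
Step 3: smallest deg-1 vertex = 3, p_3 = 2. Add edge {2,3}. Now deg[3]=0, deg[2]=2.
Step 4: smallest deg-1 vertex = 9, p_4 = 5. Add edge {5,9}. Now deg[9]=0, deg[5]=1.
Step 5: smallest deg-1 vertex = 5, p_5 = 1. Add edge {1,5}. Now deg[5]=0, deg[1]=1.
Step 6: smallest deg-1 vertex = 1, p_6 = 8. Add edge {1,8}. Now deg[1]=0, deg[8]=1.
Step 7: smallest deg-1 vertex = 8, p_7 = 4. Add edge {4,8}. Now deg[8]=0, deg[4]=1.
Step 8: smallest deg-1 vertex = 4, p_8 = 2. Add edge {2,4}. Now deg[4]=0, deg[2]=1.
Final: two remaining deg-1 vertices are 2, 10. Add edge {2,10}.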